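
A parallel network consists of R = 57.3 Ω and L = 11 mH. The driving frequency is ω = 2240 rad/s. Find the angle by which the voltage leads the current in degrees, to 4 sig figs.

66.73°

X_L = ωL = 24.64 Ω
Parallel: admittances add. Y = 1/R + 1/(jωL)
Y = (0.01745 − j0.04058) S
|Y| = 0.04418 S → |Z| = 1/|Y| = 22.64 Ω, ∠Z = −∠Y = 66.73°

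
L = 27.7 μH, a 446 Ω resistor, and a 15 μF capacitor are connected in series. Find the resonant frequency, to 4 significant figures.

7.808 kHz

ω₀ = 1/√(LC) = 1/√(2.77e-05 × 1.5e-05) = 49060 rad/s
f₀ = ω₀/(2π) = 7.808 kHz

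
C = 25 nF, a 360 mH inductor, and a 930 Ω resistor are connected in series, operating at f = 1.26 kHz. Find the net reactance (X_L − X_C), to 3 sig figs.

ω = 2πf = 7917 rad/s
X_L = ωL = 2850 Ω
X_C = 1/(ωC) = 5050 Ω
X = 2850 − 5050 = -2200 Ω

-2200 Ω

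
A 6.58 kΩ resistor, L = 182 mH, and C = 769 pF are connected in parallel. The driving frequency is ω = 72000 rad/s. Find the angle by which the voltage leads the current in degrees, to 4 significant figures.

7.847°

X_L = ωL = 13100 Ω
X_C = 1/(ωC) = 18060 Ω
Parallel: admittances add. Y = 1/R + 1/(jωL) + jωC
Y = (0.0001520 − j2.094e-05) S
|Y| = 0.0001534 S → |Z| = 1/|Y| = 6518 Ω, ∠Z = −∠Y = 7.847°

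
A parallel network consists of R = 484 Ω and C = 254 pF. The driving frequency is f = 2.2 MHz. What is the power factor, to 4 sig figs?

0.5072

ω = 2πf = 1.382e+07 rad/s
X_C = 1/(ωC) = 284.8 Ω
Parallel: admittances add. Y = 1/R + jωC
Y = (0.002066 + j0.003511) S
|Y| = 0.004074 S → |Z| = 1/|Y| = 245.5 Ω, ∠Z = −∠Y = -59.52°
cos φ = cos(-59.52°) = 0.5072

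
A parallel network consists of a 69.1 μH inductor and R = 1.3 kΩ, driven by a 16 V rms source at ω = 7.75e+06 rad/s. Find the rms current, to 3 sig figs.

X_L = ωL = 536 Ω
Parallel: admittances add. Y = 1/R + 1/(jωL)
Y = (0.000769 − j0.00187) S
|Y| = 0.00202 S → |Z| = 1/|Y| = 495 Ω, ∠Z = −∠Y = 67.6°
I = V/|Z| = 16/495 = 32.3 mA

32.3 mA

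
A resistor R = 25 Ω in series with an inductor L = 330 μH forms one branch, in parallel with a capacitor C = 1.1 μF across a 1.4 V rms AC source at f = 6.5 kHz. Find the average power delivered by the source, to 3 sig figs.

ω = 2πf = 40840 rad/s
X_L = ωL = 13.5 Ω
X_C = 1/(ωC) = 22.3 Ω
Branch 1 (R+jX_L): Z₁ = 25.0 + j13.5 Ω, |Z₁| = 28.4 Ω
Branch 2 (−jX_C): Z₂ = −j22.3 Ω
Parallel: Z = Z₁Z₂/(Z₁+Z₂), |Z| = 23.9 Ω, ∠Z = -42.3°
I = V/|Z| = 58.7 mA
P = VI cos φ = 1.4 × 0.0587 × cos(-42.3°) = 60.7 mW

60.7 mW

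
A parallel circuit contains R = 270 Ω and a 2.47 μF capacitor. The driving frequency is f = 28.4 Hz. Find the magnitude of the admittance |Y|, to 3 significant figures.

ω = 2πf = 178.4 rad/s
X_C = 1/(ωC) = 2270 Ω
Parallel: admittances add. Y = 1/R + jωC
Y = (0.00370 + j0.000441) S
|Y| = 0.00373 S → |Z| = 1/|Y| = 268 Ω, ∠Z = −∠Y = -6.79°

3.73 mS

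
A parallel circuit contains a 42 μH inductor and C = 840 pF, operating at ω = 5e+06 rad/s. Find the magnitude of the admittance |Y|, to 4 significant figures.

X_L = ωL = 210.0 Ω
X_C = 1/(ωC) = 238.1 Ω
Parallel: admittances add. Y = 1/(jωL) + jωC
Y = (0 − j0.0005619) S
|Y| = 0.0005619 S → |Z| = 1/|Y| = 1780 Ω, ∠Z = −∠Y = 90.00°

561.9 μS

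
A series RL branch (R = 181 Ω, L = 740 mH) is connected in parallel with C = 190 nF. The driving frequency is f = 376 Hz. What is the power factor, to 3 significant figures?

0.448

ω = 2πf = 2362 rad/s
X_L = ωL = 1750 Ω
X_C = 1/(ωC) = 2230 Ω
Branch 1 (R+jX_L): Z₁ = 181 + j1750 Ω, |Z₁| = 1760 Ω
Branch 2 (−jX_C): Z₂ = −j2230 Ω
Parallel: Z = Z₁Z₂/(Z₁+Z₂), |Z| = 7640 Ω, ∠Z = 63.4°
cos φ = cos(63.4°) = 0.448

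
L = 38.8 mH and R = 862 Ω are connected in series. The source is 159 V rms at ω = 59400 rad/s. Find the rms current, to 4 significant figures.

64.62 mA

X_L = ωL = 2305 Ω
Z = 862.0 + j2305 Ω
|Z| = √(862.0² + 2305²) = 2461 Ω
I = V/|Z| = 159/2461 = 64.62 mA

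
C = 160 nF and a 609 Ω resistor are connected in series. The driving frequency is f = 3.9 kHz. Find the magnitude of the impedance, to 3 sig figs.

ω = 2πf = 24500 rad/s
X_C = 1/(ωC) = 255 Ω
Z = 609 − j255 Ω
|Z| = √(609² + 255²) = 660 Ω

660 Ω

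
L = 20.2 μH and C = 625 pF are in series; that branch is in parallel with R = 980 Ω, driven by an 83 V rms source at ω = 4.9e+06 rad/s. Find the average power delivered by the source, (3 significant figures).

7.03 W

X_L = ωL = 99.0 Ω
X_C = 1/(ωC) = 327 Ω
Branch 1: Z₁ = R = 980 Ω
Branch 2 (series LC): Z₂ = j(X_L − X_C) = −j228 Ω
Parallel: Z = Z₁Z₂/(Z₁+Z₂), |Z| = 222 Ω, ∠Z = -76.9°
I = V/|Z| = 374 mA
P = VI cos φ = 83 × 0.374 × cos(-76.9°) = 7.03 W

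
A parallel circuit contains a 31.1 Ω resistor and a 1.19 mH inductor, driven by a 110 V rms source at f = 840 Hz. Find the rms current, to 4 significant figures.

17.87 A

ω = 2πf = 5278 rad/s
X_L = ωL = 6.281 Ω
Parallel: admittances add. Y = 1/R + 1/(jωL)
Y = (0.03215 − j0.1592) S
|Y| = 0.1624 S → |Z| = 1/|Y| = 6.156 Ω, ∠Z = −∠Y = 78.58°
I = V/|Z| = 110/6.156 = 17.87 A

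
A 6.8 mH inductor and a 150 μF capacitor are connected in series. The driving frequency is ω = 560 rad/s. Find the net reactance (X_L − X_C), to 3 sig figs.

X_L = ωL = 3.81 Ω
X_C = 1/(ωC) = 11.9 Ω
X = 3.81 − 11.9 = -8.10 Ω

-8.10 Ω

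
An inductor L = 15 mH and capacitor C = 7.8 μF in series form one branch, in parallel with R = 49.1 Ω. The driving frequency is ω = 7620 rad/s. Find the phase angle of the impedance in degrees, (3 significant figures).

26.7°

X_L = ωL = 114 Ω
X_C = 1/(ωC) = 16.8 Ω
Branch 1: Z₁ = R = 49.1 Ω
Branch 2 (series LC): Z₂ = j(X_L − X_C) = j97.5 Ω
Parallel: Z = Z₁Z₂/(Z₁+Z₂), |Z| = 43.9 Ω, ∠Z = 26.7°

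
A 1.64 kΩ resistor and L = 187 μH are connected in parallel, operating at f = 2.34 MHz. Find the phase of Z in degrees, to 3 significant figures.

30.8°

ω = 2πf = 1.47e+07 rad/s
X_L = ωL = 2750 Ω
Parallel: admittances add. Y = 1/R + 1/(jωL)
Y = (0.000610 − j0.000364) S
|Y| = 0.000710 S → |Z| = 1/|Y| = 1410 Ω, ∠Z = −∠Y = 30.8°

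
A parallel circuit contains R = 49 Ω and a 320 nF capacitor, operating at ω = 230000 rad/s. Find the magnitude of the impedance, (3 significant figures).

X_C = 1/(ωC) = 13.6 Ω
Parallel: admittances add. Y = 1/R + jωC
Y = (0.0204 + j0.0736) S
|Y| = 0.0764 S → |Z| = 1/|Y| = 13.1 Ω, ∠Z = −∠Y = -74.5°

13.1 Ω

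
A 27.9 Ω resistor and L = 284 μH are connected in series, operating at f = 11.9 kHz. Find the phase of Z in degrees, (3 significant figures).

37.3°

ω = 2πf = 74770 rad/s
X_L = ωL = 21.2 Ω
Z = 27.9 + j21.2 Ω
|Z| = √(27.9² + 21.2²) = 35.1 Ω
∠Z = arctan(21.2/27.9) = 37.3°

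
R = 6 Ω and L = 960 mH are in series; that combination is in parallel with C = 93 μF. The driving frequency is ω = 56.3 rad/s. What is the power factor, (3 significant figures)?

0.154

X_L = ωL = 54.0 Ω
X_C = 1/(ωC) = 191 Ω
Branch 1 (R+jX_L): Z₁ = 6.00 + j54.0 Ω, |Z₁| = 54.4 Ω
Branch 2 (−jX_C): Z₂ = −j191 Ω
Parallel: Z = Z₁Z₂/(Z₁+Z₂), |Z| = 75.8 Ω, ∠Z = 81.2°
cos φ = cos(81.2°) = 0.154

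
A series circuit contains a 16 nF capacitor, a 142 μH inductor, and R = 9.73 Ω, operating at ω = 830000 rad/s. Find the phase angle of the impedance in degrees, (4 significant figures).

X_L = ωL = 117.9 Ω
X_C = 1/(ωC) = 75.30 Ω
Net reactance X = X_L − X_C = 42.56 Ω
Z = 9.730 + j42.56 Ω
|Z| = √(9.730² + 42.56²) = 43.66 Ω
∠Z = arctan(42.56/9.730) = 77.12°

77.12°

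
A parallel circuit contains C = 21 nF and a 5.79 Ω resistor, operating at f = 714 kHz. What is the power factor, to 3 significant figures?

ω = 2πf = 4.486e+06 rad/s
X_C = 1/(ωC) = 10.6 Ω
Parallel: admittances add. Y = 1/R + jωC
Y = (0.173 + j0.0942) S
|Y| = 0.197 S → |Z| = 1/|Y| = 5.08 Ω, ∠Z = −∠Y = -28.6°
cos φ = cos(-28.6°) = 0.878

0.878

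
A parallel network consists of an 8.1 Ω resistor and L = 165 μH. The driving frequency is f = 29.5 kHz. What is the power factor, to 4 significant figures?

ω = 2πf = 185400 rad/s
X_L = ωL = 30.58 Ω
Parallel: admittances add. Y = 1/R + 1/(jωL)
Y = (0.1235 − j0.03270) S
|Y| = 0.1277 S → |Z| = 1/|Y| = 7.830 Ω, ∠Z = −∠Y = 14.83°
cos φ = cos(14.83°) = 0.9667

0.9667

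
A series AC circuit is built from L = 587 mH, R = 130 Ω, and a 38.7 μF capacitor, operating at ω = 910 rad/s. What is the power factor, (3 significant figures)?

X_L = ωL = 534 Ω
X_C = 1/(ωC) = 28.4 Ω
Net reactance X = X_L − X_C = 506 Ω
Z = 130 + j506 Ω
|Z| = √(130² + 506²) = 522 Ω
∠Z = arctan(506/130) = 75.6°
cos φ = cos(75.6°) = 0.249

0.249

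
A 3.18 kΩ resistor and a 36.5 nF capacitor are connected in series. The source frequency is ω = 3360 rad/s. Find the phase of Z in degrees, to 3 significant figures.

X_C = 1/(ωC) = 8150 Ω
Z = 3180 − j8150 Ω
|Z| = √(3180² + 8150²) = 8750 Ω
∠Z = arctan(-8150/3180) = -68.7°

-68.7°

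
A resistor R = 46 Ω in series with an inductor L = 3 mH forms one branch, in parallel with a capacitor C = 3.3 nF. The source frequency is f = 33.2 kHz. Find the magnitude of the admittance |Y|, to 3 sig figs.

ω = 2πf = 208600 rad/s
X_L = ωL = 626 Ω
X_C = 1/(ωC) = 1450 Ω
Branch 1 (R+jX_L): Z₁ = 46.0 + j626 Ω, |Z₁| = 627 Ω
Branch 2 (−jX_C): Z₂ = −j1450 Ω
Parallel: Z = Z₁Z₂/(Z₁+Z₂), |Z| = 1100 Ω, ∠Z = 82.6°
|Y| = 1/|Z| = 909 μS

909 μS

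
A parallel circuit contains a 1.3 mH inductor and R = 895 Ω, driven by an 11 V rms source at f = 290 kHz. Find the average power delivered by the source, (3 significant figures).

135 mW

ω = 2πf = 1.822e+06 rad/s
X_L = ωL = 2370 Ω
Parallel: admittances add. Y = 1/R + 1/(jωL)
Y = (0.00112 − j0.000422) S
|Y| = 0.00119 S → |Z| = 1/|Y| = 837 Ω, ∠Z = −∠Y = 20.7°
I = V/|Z| = 13.1 mA
P = VI cos φ = 11 × 0.0131 × cos(20.7°) = 135 mW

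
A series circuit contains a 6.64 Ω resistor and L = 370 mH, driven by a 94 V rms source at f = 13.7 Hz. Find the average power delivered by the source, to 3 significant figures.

55.4 W

ω = 2πf = 86.08 rad/s
X_L = ωL = 31.8 Ω
Z = 6.64 + j31.8 Ω
|Z| = √(6.64² + 31.8²) = 32.5 Ω
∠Z = arctan(31.8/6.64) = 78.2°
I = V/|Z| = 2.89 A
P = VI cos φ = 94 × 2.89 × cos(78.2°) = 55.4 W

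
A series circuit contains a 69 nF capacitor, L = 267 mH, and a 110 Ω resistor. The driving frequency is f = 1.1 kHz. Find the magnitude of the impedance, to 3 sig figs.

275 Ω

ω = 2πf = 6912 rad/s
X_L = ωL = 1850 Ω
X_C = 1/(ωC) = 2100 Ω
Net reactance X = X_L − X_C = -252 Ω
Z = 110 − j252 Ω
|Z| = √(110² + 252²) = 275 Ω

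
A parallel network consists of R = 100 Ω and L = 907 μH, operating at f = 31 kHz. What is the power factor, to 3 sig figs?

ω = 2πf = 194800 rad/s
X_L = ωL = 177 Ω
Parallel: admittances add. Y = 1/R + 1/(jωL)
Y = (0.0100 − j0.00566) S
|Y| = 0.0115 S → |Z| = 1/|Y| = 87.0 Ω, ∠Z = −∠Y = 29.5°
cos φ = cos(29.5°) = 0.870

0.870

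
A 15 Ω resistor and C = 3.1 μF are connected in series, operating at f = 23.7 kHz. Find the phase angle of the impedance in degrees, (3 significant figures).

-8.22°

ω = 2πf = 148900 rad/s
X_C = 1/(ωC) = 2.17 Ω
Z = 15.0 − j2.17 Ω
|Z| = √(15.0² + 2.17²) = 15.2 Ω
∠Z = arctan(-2.17/15.0) = -8.22°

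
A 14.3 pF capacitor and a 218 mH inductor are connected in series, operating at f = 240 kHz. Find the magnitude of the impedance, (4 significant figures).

ω = 2πf = 1.508e+06 rad/s
X_L = ωL = 328700 Ω
X_C = 1/(ωC) = 46370 Ω
Net reactance X = X_L − X_C = 282400 Ω
Z = j282400 Ω
|Z| = √(0² + 282400²) = 282400 Ω

282400 Ω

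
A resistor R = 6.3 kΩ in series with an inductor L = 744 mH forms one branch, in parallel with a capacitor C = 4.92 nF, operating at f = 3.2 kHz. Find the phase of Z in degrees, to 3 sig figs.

ω = 2πf = 20110 rad/s
X_L = ωL = 15000 Ω
X_C = 1/(ωC) = 10100 Ω
Branch 1 (R+jX_L): Z₁ = 6300 + j15000 Ω, |Z₁| = 16200 Ω
Branch 2 (−jX_C): Z₂ = −j10100 Ω
Parallel: Z = Z₁Z₂/(Z₁+Z₂), |Z| = 20600 Ω, ∠Z = -60.4°

-60.4°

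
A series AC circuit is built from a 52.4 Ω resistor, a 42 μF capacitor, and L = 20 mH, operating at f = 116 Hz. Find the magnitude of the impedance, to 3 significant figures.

55.4 Ω

ω = 2πf = 728.8 rad/s
X_L = ωL = 14.6 Ω
X_C = 1/(ωC) = 32.7 Ω
Net reactance X = X_L − X_C = -18.1 Ω
Z = 52.4 − j18.1 Ω
|Z| = √(52.4² + 18.1²) = 55.4 Ω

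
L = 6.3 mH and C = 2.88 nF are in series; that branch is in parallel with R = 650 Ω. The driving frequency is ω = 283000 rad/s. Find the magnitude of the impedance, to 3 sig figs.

422 Ω

X_L = ωL = 1780 Ω
X_C = 1/(ωC) = 1230 Ω
Branch 1: Z₁ = R = 650 Ω
Branch 2 (series LC): Z₂ = j(X_L − X_C) = j556 Ω
Parallel: Z = Z₁Z₂/(Z₁+Z₂), |Z| = 422 Ω, ∠Z = 49.5°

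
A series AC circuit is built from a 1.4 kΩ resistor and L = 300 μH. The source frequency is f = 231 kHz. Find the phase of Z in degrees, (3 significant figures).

ω = 2πf = 1.451e+06 rad/s
X_L = ωL = 435 Ω
Z = 1400 + j435 Ω
|Z| = √(1400² + 435²) = 1470 Ω
∠Z = arctan(435/1400) = 17.3°

17.3°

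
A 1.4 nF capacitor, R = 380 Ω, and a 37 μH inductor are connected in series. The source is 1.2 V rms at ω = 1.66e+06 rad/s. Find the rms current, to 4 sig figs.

X_L = ωL = 61.42 Ω
X_C = 1/(ωC) = 430.3 Ω
Net reactance X = X_L − X_C = -368.9 Ω
Z = 380.0 − j368.9 Ω
|Z| = √(380.0² + 368.9²) = 529.6 Ω
I = V/|Z| = 1.2/529.6 = 2.266 mA

2.266 mA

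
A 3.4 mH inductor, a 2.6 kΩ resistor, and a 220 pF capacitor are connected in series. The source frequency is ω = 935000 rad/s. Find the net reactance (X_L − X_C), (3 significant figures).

-1680 Ω

X_L = ωL = 3180 Ω
X_C = 1/(ωC) = 4860 Ω
X = 3180 − 4860 = -1680 Ω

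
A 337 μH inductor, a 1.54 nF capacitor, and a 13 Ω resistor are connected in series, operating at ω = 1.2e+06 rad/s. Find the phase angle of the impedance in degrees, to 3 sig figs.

-84.6°

X_L = ωL = 404 Ω
X_C = 1/(ωC) = 541 Ω
Net reactance X = X_L − X_C = -137 Ω
Z = 13.0 − j137 Ω
|Z| = √(13.0² + 137²) = 137 Ω
∠Z = arctan(-137/13.0) = -84.6°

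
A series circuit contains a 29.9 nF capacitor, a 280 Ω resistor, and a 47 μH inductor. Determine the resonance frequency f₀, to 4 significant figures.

ω₀ = 1/√(LC) = 1/√(4.7e-05 × 2.99e-08) = 843600 rad/s
f₀ = ω₀/(2π) = 134.3 kHz

134.3 kHz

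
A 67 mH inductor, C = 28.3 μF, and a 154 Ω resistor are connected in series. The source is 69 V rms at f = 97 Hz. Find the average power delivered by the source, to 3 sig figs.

30.5 W

ω = 2πf = 609.5 rad/s
X_L = ωL = 40.8 Ω
X_C = 1/(ωC) = 58.0 Ω
Net reactance X = X_L − X_C = -17.1 Ω
Z = 154 − j17.1 Ω
|Z| = √(154² + 17.1²) = 155 Ω
∠Z = arctan(-17.1/154) = -6.35°
I = V/|Z| = 445 mA
P = VI cos φ = 69 × 0.445 × cos(-6.35°) = 30.5 W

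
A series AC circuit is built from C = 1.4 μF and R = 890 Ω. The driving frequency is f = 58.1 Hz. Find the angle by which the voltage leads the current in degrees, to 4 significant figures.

-65.54°

ω = 2πf = 365.1 rad/s
X_C = 1/(ωC) = 1957 Ω
Z = 890.0 − j1957 Ω
|Z| = √(890.0² + 1957²) = 2150 Ω
∠Z = arctan(-1957/890.0) = -65.54°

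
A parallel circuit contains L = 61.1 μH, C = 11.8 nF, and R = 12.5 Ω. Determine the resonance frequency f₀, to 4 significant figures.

ω₀ = 1/√(LC) = 1/√(6.11e-05 × 1.18e-08) = 1.178e+06 rad/s
f₀ = ω₀/(2π) = 187.4 kHz

187.4 kHz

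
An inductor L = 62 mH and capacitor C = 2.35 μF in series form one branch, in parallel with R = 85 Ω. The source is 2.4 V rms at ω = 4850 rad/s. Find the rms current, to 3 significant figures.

X_L = ωL = 301 Ω
X_C = 1/(ωC) = 87.7 Ω
Branch 1: Z₁ = R = 85.0 Ω
Branch 2 (series LC): Z₂ = j(X_L − X_C) = j213 Ω
Parallel: Z = Z₁Z₂/(Z₁+Z₂), |Z| = 78.9 Ω, ∠Z = 21.8°
I = V/|Z| = 2.4/78.9 = 30.4 mA

30.4 mA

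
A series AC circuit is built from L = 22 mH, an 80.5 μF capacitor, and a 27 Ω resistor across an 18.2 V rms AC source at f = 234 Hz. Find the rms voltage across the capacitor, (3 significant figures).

4.26 V

ω = 2πf = 1470 rad/s
X_L = ωL = 32.3 Ω
X_C = 1/(ωC) = 8.45 Ω
Net reactance X = X_L − X_C = 23.9 Ω
Z = 27.0 + j23.9 Ω
|Z| = √(27.0² + 23.9²) = 36.1 Ω
I = V/|Z| = 505 mA
V_C = I·|Z_C| = 0.505 × 8.45 = 4.26 V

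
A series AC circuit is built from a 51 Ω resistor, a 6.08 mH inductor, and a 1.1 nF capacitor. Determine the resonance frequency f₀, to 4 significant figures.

ω₀ = 1/√(LC) = 1/√(0.00608 × 1.1e-09) = 386700 rad/s
f₀ = ω₀/(2π) = 61.54 kHz

61.54 kHz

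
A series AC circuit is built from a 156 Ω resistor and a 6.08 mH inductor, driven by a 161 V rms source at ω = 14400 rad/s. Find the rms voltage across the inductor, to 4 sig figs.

78.80 V

X_L = ωL = 87.55 Ω
Z = 156.0 + j87.55 Ω
|Z| = √(156.0² + 87.55²) = 178.9 Ω
I = V/|Z| = 900.0 mA
V_L = I·|Z_L| = 0.9000 × 87.55 = 78.80 V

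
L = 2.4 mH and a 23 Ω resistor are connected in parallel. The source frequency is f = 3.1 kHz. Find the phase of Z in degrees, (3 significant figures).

ω = 2πf = 19480 rad/s
X_L = ωL = 46.7 Ω
Parallel: admittances add. Y = 1/R + 1/(jωL)
Y = (0.0435 − j0.0214) S
|Y| = 0.0485 S → |Z| = 1/|Y| = 20.6 Ω, ∠Z = −∠Y = 26.2°

26.2°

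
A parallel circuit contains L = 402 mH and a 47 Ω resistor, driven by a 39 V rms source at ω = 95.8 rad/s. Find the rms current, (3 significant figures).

X_L = ωL = 38.5 Ω
Parallel: admittances add. Y = 1/R + 1/(jωL)
Y = (0.0213 − j0.0260) S
|Y| = 0.0336 S → |Z| = 1/|Y| = 29.8 Ω, ∠Z = −∠Y = 50.7°
I = V/|Z| = 39/29.8 = 1.31 A

1.31 A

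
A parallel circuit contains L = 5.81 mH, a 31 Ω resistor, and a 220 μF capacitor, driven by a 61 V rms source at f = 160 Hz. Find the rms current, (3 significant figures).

3.63 A

ω = 2πf = 1005 rad/s
X_L = ωL = 5.84 Ω
X_C = 1/(ωC) = 4.52 Ω
Parallel: admittances add. Y = 1/R + 1/(jωL) + jωC
Y = (0.0323 + j0.0500) S
|Y| = 0.0595 S → |Z| = 1/|Y| = 16.8 Ω, ∠Z = −∠Y = -57.2°
I = V/|Z| = 61/16.8 = 3.63 A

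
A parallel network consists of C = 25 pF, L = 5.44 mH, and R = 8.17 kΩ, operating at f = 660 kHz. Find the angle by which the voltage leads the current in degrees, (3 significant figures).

-25.9°

ω = 2πf = 4.147e+06 rad/s
X_L = ωL = 22600 Ω
X_C = 1/(ωC) = 9650 Ω
Parallel: admittances add. Y = 1/R + 1/(jωL) + jωC
Y = (0.000122 + j5.93e-05) S
|Y| = 0.000136 S → |Z| = 1/|Y| = 7350 Ω, ∠Z = −∠Y = -25.9°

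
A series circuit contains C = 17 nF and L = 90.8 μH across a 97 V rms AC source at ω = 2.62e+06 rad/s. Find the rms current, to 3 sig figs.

X_L = ωL = 238 Ω
X_C = 1/(ωC) = 22.5 Ω
Net reactance X = X_L − X_C = 215 Ω
Z = j215 Ω
|Z| = √(0² + 215²) = 215 Ω
I = V/|Z| = 97/215 = 450 mA

450 mA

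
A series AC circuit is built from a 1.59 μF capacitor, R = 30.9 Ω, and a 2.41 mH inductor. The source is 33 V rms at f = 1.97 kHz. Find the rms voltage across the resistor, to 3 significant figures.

ω = 2πf = 12380 rad/s
X_L = ωL = 29.8 Ω
X_C = 1/(ωC) = 50.8 Ω
Net reactance X = X_L − X_C = -21.0 Ω
Z = 30.9 − j21.0 Ω
|Z| = √(30.9² + 21.0²) = 37.3 Ω
I = V/|Z| = 884 mA
V_R = I·|Z_R| = 0.884 × 30.9 = 27.3 V

27.3 V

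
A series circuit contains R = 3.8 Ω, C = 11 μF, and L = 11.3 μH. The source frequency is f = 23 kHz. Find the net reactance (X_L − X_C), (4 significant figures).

ω = 2πf = 144500 rad/s
X_L = ωL = 1.633 Ω
X_C = 1/(ωC) = 0.6291 Ω
X = 1.633 − 0.6291 = 1.004 Ω

1.004 Ω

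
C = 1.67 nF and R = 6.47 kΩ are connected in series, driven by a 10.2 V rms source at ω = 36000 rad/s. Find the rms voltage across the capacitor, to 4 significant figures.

9.506 V

X_C = 1/(ωC) = 16630 Ω
Z = 6470 − j16630 Ω
|Z| = √(6470² + 16630²) = 17850 Ω
I = V/|Z| = 571.5 μA
V_C = I·|Z_C| = 0.0005715 × 16630 = 9.506 V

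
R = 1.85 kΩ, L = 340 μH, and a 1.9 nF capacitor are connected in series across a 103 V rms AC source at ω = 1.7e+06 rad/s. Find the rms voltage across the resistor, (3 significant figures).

X_L = ωL = 578 Ω
X_C = 1/(ωC) = 310 Ω
Net reactance X = X_L − X_C = 268 Ω
Z = 1850 + j268 Ω
|Z| = √(1850² + 268²) = 1870 Ω
I = V/|Z| = 55.1 mA
V_R = I·|Z_R| = 0.0551 × 1850 = 102 V

102 V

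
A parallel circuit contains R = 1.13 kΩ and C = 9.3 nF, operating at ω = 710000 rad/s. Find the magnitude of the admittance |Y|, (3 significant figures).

X_C = 1/(ωC) = 151 Ω
Parallel: admittances add. Y = 1/R + jωC
Y = (0.000885 + j0.00660) S
|Y| = 0.00666 S → |Z| = 1/|Y| = 150 Ω, ∠Z = −∠Y = -82.4°

6.66 mS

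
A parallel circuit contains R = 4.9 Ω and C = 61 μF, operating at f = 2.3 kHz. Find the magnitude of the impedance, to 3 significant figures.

ω = 2πf = 14450 rad/s
X_C = 1/(ωC) = 1.13 Ω
Parallel: admittances add. Y = 1/R + jωC
Y = (0.204 + j0.882) S
|Y| = 0.905 S → |Z| = 1/|Y| = 1.11 Ω, ∠Z = −∠Y = -77.0°

1.11 Ω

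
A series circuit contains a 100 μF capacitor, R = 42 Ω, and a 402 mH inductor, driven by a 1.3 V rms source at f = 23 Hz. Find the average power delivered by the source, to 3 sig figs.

ω = 2πf = 144.5 rad/s
X_L = ωL = 58.1 Ω
X_C = 1/(ωC) = 69.2 Ω
Net reactance X = X_L − X_C = -11.1 Ω
Z = 42.0 − j11.1 Ω
|Z| = √(42.0² + 11.1²) = 43.4 Ω
∠Z = arctan(-11.1/42.0) = -14.8°
I = V/|Z| = 29.9 mA
P = VI cos φ = 1.3 × 0.0299 × cos(-14.8°) = 37.6 mW

37.6 mW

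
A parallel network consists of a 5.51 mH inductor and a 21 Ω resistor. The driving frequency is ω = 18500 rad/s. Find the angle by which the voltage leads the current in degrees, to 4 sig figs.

X_L = ωL = 101.9 Ω
Parallel: admittances add. Y = 1/R + 1/(jωL)
Y = (0.04762 − j0.009810) S
|Y| = 0.04862 S → |Z| = 1/|Y| = 20.57 Ω, ∠Z = −∠Y = 11.64°

11.64°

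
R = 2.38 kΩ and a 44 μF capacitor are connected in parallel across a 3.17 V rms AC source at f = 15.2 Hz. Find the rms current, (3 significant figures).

ω = 2πf = 95.50 rad/s
X_C = 1/(ωC) = 238 Ω
Parallel: admittances add. Y = 1/R + jωC
Y = (0.000420 + j0.00420) S
|Y| = 0.00422 S → |Z| = 1/|Y| = 237 Ω, ∠Z = −∠Y = -84.3°
I = V/|Z| = 3.17/237 = 13.4 mA

13.4 mA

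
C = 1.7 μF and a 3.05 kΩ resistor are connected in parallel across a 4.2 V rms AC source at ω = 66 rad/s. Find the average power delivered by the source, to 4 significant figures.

X_C = 1/(ωC) = 8913 Ω
Parallel: admittances add. Y = 1/R + jωC
Y = (0.0003279 + j0.0001122) S
|Y| = 0.0003465 S → |Z| = 1/|Y| = 2886 Ω, ∠Z = −∠Y = -18.89°
I = V/|Z| = 1.455 mA
P = VI cos φ = 4.2 × 0.001455 × cos(-18.89°) = 5.784 mW

5.784 mW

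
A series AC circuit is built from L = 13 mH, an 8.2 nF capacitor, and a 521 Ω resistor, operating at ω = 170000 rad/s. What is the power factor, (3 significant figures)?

0.330

X_L = ωL = 2210 Ω
X_C = 1/(ωC) = 717 Ω
Net reactance X = X_L − X_C = 1490 Ω
Z = 521 + j1490 Ω
|Z| = √(521² + 1490²) = 1580 Ω
∠Z = arctan(1490/521) = 70.8°
cos φ = cos(70.8°) = 0.330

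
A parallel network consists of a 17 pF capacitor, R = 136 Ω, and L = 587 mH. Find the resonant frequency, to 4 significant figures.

50.38 kHz

ω₀ = 1/√(LC) = 1/√(0.587 × 1.7e-11) = 316600 rad/s
f₀ = ω₀/(2π) = 50.38 kHz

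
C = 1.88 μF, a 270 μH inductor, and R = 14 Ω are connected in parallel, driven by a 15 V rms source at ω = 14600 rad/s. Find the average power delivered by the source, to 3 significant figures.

X_L = ωL = 3.94 Ω
X_C = 1/(ωC) = 36.4 Ω
Parallel: admittances add. Y = 1/R + 1/(jωL) + jωC
Y = (0.0714 − j0.226) S
|Y| = 0.237 S → |Z| = 1/|Y| = 4.22 Ω, ∠Z = −∠Y = 72.5°
I = V/|Z| = 3.56 A
P = VI cos φ = 15 × 3.56 × cos(72.5°) = 16.1 W

16.1 W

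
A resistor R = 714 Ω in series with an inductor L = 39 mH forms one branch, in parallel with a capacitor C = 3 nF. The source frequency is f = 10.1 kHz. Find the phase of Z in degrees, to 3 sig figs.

ω = 2πf = 63460 rad/s
X_L = ωL = 2470 Ω
X_C = 1/(ωC) = 5250 Ω
Branch 1 (R+jX_L): Z₁ = 714 + j2470 Ω, |Z₁| = 2580 Ω
Branch 2 (−jX_C): Z₂ = −j5250 Ω
Parallel: Z = Z₁Z₂/(Z₁+Z₂), |Z| = 4720 Ω, ∠Z = 59.5°

59.5°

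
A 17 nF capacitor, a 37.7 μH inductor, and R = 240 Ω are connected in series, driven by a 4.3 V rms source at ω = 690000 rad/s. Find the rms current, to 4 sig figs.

17.39 mA

X_L = ωL = 26.01 Ω
X_C = 1/(ωC) = 85.25 Ω
Net reactance X = X_L − X_C = -59.24 Ω
Z = 240.0 − j59.24 Ω
|Z| = √(240.0² + 59.24²) = 247.2 Ω
I = V/|Z| = 4.3/247.2 = 17.39 mA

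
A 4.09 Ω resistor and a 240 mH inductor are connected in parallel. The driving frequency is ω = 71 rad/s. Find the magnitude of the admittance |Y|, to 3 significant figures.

251 mS

X_L = ωL = 17.0 Ω
Parallel: admittances add. Y = 1/R + 1/(jωL)
Y = (0.244 − j0.0587) S
|Y| = 0.251 S → |Z| = 1/|Y| = 3.98 Ω, ∠Z = −∠Y = 13.5°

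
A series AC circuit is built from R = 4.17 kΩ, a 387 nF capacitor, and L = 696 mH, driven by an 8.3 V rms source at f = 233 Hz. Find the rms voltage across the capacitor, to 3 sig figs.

ω = 2πf = 1464 rad/s
X_L = ωL = 1020 Ω
X_C = 1/(ωC) = 1770 Ω
Net reactance X = X_L − X_C = -746 Ω
Z = 4170 − j746 Ω
|Z| = √(4170² + 746²) = 4240 Ω
I = V/|Z| = 1.96 mA
V_C = I·|Z_C| = 0.00196 × 1770 = 3.46 V

3.46 V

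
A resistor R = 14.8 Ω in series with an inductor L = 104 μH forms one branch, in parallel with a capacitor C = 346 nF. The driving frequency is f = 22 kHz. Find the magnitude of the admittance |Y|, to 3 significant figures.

ω = 2πf = 138200 rad/s
X_L = ωL = 14.4 Ω
X_C = 1/(ωC) = 20.9 Ω
Branch 1 (R+jX_L): Z₁ = 14.8 + j14.4 Ω, |Z₁| = 20.6 Ω
Branch 2 (−jX_C): Z₂ = −j20.9 Ω
Parallel: Z = Z₁Z₂/(Z₁+Z₂), |Z| = 26.7 Ω, ∠Z = -22.0°
|Y| = 1/|Z| = 37.5 mS

37.5 mS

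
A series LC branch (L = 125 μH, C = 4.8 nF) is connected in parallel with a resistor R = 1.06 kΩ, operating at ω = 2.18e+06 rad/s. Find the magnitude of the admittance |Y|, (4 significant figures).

5.730 mS

X_L = ωL = 272.5 Ω
X_C = 1/(ωC) = 95.57 Ω
Branch 1: Z₁ = R = 1060 Ω
Branch 2 (series LC): Z₂ = j(X_L − X_C) = j176.9 Ω
Parallel: Z = Z₁Z₂/(Z₁+Z₂), |Z| = 174.5 Ω, ∠Z = 80.52°
|Y| = 1/|Z| = 5.730 mS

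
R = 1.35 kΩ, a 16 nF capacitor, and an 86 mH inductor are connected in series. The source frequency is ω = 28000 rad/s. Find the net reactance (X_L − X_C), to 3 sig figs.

176 Ω

X_L = ωL = 2410 Ω
X_C = 1/(ωC) = 2230 Ω
X = 2410 − 2230 = 176 Ω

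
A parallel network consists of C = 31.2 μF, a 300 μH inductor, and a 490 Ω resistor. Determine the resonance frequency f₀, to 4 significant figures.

ω₀ = 1/√(LC) = 1/√(0.0003 × 3.12e-05) = 10340 rad/s
f₀ = ω₀/(2π) = 1.645 kHz

1.645 kHz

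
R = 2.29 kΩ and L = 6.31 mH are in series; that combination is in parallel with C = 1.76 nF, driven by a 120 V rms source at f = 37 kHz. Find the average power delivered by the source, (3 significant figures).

4.46 W

ω = 2πf = 232500 rad/s
X_L = ωL = 1470 Ω
X_C = 1/(ωC) = 2440 Ω
Branch 1 (R+jX_L): Z₁ = 2290 + j1470 Ω, |Z₁| = 2720 Ω
Branch 2 (−jX_C): Z₂ = −j2440 Ω
Parallel: Z = Z₁Z₂/(Z₁+Z₂), |Z| = 2670 Ω, ∠Z = -34.3°
I = V/|Z| = 45.0 mA
P = VI cos φ = 120 × 0.0450 × cos(-34.3°) = 4.46 W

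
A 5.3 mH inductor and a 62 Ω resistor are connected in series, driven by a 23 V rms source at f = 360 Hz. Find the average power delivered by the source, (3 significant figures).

ω = 2πf = 2262 rad/s
X_L = ωL = 12.0 Ω
Z = 62.0 + j12.0 Ω
|Z| = √(62.0² + 12.0²) = 63.1 Ω
∠Z = arctan(12.0/62.0) = 10.9°
I = V/|Z| = 364 mA
P = VI cos φ = 23 × 0.364 × cos(10.9°) = 8.22 W

8.22 W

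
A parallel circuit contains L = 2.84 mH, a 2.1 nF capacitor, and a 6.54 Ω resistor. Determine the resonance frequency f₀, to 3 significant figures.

ω₀ = 1/√(LC) = 1/√(0.00284 × 2.1e-09) = 409500 rad/s
f₀ = ω₀/(2π) = 65.2 kHz

65.2 kHz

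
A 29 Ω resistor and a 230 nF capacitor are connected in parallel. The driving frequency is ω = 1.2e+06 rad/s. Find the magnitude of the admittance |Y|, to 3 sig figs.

X_C = 1/(ωC) = 3.62 Ω
Parallel: admittances add. Y = 1/R + jωC
Y = (0.0345 + j0.276) S
|Y| = 0.278 S → |Z| = 1/|Y| = 3.60 Ω, ∠Z = −∠Y = -82.9°

278 mS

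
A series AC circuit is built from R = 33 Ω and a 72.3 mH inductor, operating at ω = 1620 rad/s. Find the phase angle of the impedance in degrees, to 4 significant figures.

X_L = ωL = 117.1 Ω
Z = 33.00 + j117.1 Ω
|Z| = √(33.00² + 117.1²) = 121.7 Ω
∠Z = arctan(117.1/33.00) = 74.26°

74.26°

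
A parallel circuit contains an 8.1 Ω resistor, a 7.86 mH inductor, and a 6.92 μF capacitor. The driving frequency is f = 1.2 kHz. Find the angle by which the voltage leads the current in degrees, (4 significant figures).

-15.96°

ω = 2πf = 7540 rad/s
X_L = ωL = 59.26 Ω
X_C = 1/(ωC) = 19.17 Ω
Parallel: admittances add. Y = 1/R + 1/(jωL) + jωC
Y = (0.1235 + j0.03530) S
|Y| = 0.1284 S → |Z| = 1/|Y| = 7.788 Ω, ∠Z = −∠Y = -15.96°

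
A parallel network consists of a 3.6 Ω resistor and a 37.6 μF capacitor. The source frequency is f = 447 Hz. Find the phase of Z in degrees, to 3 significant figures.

-20.8°

ω = 2πf = 2809 rad/s
X_C = 1/(ωC) = 9.47 Ω
Parallel: admittances add. Y = 1/R + jωC
Y = (0.278 + j0.106) S
|Y| = 0.297 S → |Z| = 1/|Y| = 3.37 Ω, ∠Z = −∠Y = -20.8°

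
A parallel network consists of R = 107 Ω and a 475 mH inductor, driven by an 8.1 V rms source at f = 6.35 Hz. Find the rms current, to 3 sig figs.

434 mA

ω = 2πf = 39.90 rad/s
X_L = ωL = 19.0 Ω
Parallel: admittances add. Y = 1/R + 1/(jωL)
Y = (0.00935 − j0.0528) S
|Y| = 0.0536 S → |Z| = 1/|Y| = 18.7 Ω, ∠Z = −∠Y = 80.0°
I = V/|Z| = 8.1/18.7 = 434 mA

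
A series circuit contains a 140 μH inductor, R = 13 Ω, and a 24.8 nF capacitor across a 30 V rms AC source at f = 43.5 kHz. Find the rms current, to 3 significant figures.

ω = 2πf = 273300 rad/s
X_L = ωL = 38.3 Ω
X_C = 1/(ωC) = 148 Ω
Net reactance X = X_L − X_C = -109 Ω
Z = 13.0 − j109 Ω
|Z| = √(13.0² + 109²) = 110 Ω
I = V/|Z| = 30/110 = 273 mA

273 mA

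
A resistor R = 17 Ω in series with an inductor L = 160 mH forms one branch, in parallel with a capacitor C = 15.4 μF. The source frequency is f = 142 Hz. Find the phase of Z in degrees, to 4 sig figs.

ω = 2πf = 892.2 rad/s
X_L = ωL = 142.8 Ω
X_C = 1/(ωC) = 72.78 Ω
Branch 1 (R+jX_L): Z₁ = 17.00 + j142.8 Ω, |Z₁| = 143.8 Ω
Branch 2 (−jX_C): Z₂ = −j72.78 Ω
Parallel: Z = Z₁Z₂/(Z₁+Z₂), |Z| = 145.3 Ω, ∠Z = -83.14°

-83.14°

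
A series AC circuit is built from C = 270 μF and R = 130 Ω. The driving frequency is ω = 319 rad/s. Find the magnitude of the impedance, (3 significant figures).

X_C = 1/(ωC) = 11.6 Ω
Z = 130 − j11.6 Ω
|Z| = √(130² + 11.6²) = 131 Ω

131 Ω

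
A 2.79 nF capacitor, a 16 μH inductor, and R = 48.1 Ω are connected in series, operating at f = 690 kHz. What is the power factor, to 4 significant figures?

ω = 2πf = 4.335e+06 rad/s
X_L = ωL = 69.37 Ω
X_C = 1/(ωC) = 82.67 Ω
Net reactance X = X_L − X_C = -13.31 Ω
Z = 48.10 − j13.31 Ω
|Z| = √(48.10² + 13.31²) = 49.91 Ω
∠Z = arctan(-13.31/48.10) = -15.46°
cos φ = cos(-15.46°) = 0.9638

0.9638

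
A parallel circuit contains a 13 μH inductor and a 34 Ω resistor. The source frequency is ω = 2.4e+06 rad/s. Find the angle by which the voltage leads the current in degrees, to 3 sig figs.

47.5°

X_L = ωL = 31.2 Ω
Parallel: admittances add. Y = 1/R + 1/(jωL)
Y = (0.0294 − j0.0321) S
|Y| = 0.0435 S → |Z| = 1/|Y| = 23.0 Ω, ∠Z = −∠Y = 47.5°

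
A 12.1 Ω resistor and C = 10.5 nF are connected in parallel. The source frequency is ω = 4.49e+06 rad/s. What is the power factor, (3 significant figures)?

X_C = 1/(ωC) = 21.2 Ω
Parallel: admittances add. Y = 1/R + jωC
Y = (0.0826 + j0.0471) S
|Y| = 0.0951 S → |Z| = 1/|Y| = 10.5 Ω, ∠Z = −∠Y = -29.7°
cos φ = cos(-29.7°) = 0.869

0.869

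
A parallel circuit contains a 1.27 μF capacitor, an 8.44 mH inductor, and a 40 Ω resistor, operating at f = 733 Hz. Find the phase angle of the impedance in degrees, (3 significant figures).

ω = 2πf = 4606 rad/s
X_L = ωL = 38.9 Ω
X_C = 1/(ωC) = 171 Ω
Parallel: admittances add. Y = 1/R + 1/(jωL) + jωC
Y = (0.0250 − j0.0199) S
|Y| = 0.0319 S → |Z| = 1/|Y| = 31.3 Ω, ∠Z = −∠Y = 38.5°

38.5°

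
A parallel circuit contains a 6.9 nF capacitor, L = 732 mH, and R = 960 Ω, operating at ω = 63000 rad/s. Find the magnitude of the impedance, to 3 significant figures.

X_L = ωL = 46100 Ω
X_C = 1/(ωC) = 2300 Ω
Parallel: admittances add. Y = 1/R + 1/(jωL) + jωC
Y = (0.00104 + j0.000413) S
|Y| = 0.00112 S → |Z| = 1/|Y| = 892 Ω, ∠Z = −∠Y = -21.6°

892 Ω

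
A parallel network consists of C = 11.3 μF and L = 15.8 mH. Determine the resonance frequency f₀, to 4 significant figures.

376.7 Hz

ω₀ = 1/√(LC) = 1/√(0.0158 × 1.13e-05) = 2367 rad/s
f₀ = ω₀/(2π) = 376.7 Hz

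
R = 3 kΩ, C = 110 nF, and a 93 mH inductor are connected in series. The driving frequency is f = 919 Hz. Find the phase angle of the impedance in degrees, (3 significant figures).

ω = 2πf = 5774 rad/s
X_L = ωL = 537 Ω
X_C = 1/(ωC) = 1570 Ω
Net reactance X = X_L − X_C = -1040 Ω
Z = 3000 − j1040 Ω
|Z| = √(3000² + 1040²) = 3170 Ω
∠Z = arctan(-1040/3000) = -19.1°

-19.1°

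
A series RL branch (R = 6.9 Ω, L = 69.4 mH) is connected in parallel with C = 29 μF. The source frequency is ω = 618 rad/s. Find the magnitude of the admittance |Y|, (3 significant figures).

X_L = ωL = 42.9 Ω
X_C = 1/(ωC) = 55.8 Ω
Branch 1 (R+jX_L): Z₁ = 6.90 + j42.9 Ω, |Z₁| = 43.4 Ω
Branch 2 (−jX_C): Z₂ = −j55.8 Ω
Parallel: Z = Z₁Z₂/(Z₁+Z₂), |Z| = 166 Ω, ∠Z = 52.7°
|Y| = 1/|Z| = 6.04 mS

6.04 mS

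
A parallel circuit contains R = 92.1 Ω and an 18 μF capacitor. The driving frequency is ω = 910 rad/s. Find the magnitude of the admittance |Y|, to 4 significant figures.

19.65 mS

X_C = 1/(ωC) = 61.05 Ω
Parallel: admittances add. Y = 1/R + jωC
Y = (0.01086 + j0.01638) S
|Y| = 0.01965 S → |Z| = 1/|Y| = 50.89 Ω, ∠Z = −∠Y = -56.46°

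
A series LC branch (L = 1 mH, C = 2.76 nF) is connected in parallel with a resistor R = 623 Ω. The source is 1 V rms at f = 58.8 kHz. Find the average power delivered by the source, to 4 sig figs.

1.605 mW

ω = 2πf = 369500 rad/s
X_L = ωL = 369.5 Ω
X_C = 1/(ωC) = 980.7 Ω
Branch 1: Z₁ = R = 623.0 Ω
Branch 2 (series LC): Z₂ = j(X_L − X_C) = −j611.2 Ω
Parallel: Z = Z₁Z₂/(Z₁+Z₂), |Z| = 436.3 Ω, ∠Z = -45.55°
I = V/|Z| = 2.292 mA
P = VI cos φ = 1 × 0.002292 × cos(-45.55°) = 1.605 mW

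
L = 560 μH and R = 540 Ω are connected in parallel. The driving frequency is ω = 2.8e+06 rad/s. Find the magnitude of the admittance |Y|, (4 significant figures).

X_L = ωL = 1568 Ω
Parallel: admittances add. Y = 1/R + 1/(jωL)
Y = (0.001852 − j0.0006378) S
|Y| = 0.001959 S → |Z| = 1/|Y| = 510.6 Ω, ∠Z = −∠Y = 19.00°

1.959 mS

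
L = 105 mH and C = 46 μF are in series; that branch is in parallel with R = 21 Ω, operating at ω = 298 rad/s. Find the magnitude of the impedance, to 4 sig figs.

X_L = ωL = 31.29 Ω
X_C = 1/(ωC) = 72.95 Ω
Branch 1: Z₁ = R = 21.00 Ω
Branch 2 (series LC): Z₂ = j(X_L − X_C) = −j41.66 Ω
Parallel: Z = Z₁Z₂/(Z₁+Z₂), |Z| = 18.75 Ω, ∠Z = -26.75°

18.75 Ω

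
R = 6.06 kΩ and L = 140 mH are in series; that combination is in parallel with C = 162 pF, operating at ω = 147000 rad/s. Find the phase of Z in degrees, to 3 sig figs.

X_L = ωL = 20600 Ω
X_C = 1/(ωC) = 42000 Ω
Branch 1 (R+jX_L): Z₁ = 6060 + j20600 Ω, |Z₁| = 21500 Ω
Branch 2 (−jX_C): Z₂ = −j42000 Ω
Parallel: Z = Z₁Z₂/(Z₁+Z₂), |Z| = 40500 Ω, ∠Z = 57.8°

57.8°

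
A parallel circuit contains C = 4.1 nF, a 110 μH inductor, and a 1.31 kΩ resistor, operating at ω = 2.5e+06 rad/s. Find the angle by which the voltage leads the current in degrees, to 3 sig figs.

X_L = ωL = 275 Ω
X_C = 1/(ωC) = 97.6 Ω
Parallel: admittances add. Y = 1/R + 1/(jωL) + jωC
Y = (0.000763 + j0.00661) S
|Y| = 0.00666 S → |Z| = 1/|Y| = 150 Ω, ∠Z = −∠Y = -83.4°

-83.4°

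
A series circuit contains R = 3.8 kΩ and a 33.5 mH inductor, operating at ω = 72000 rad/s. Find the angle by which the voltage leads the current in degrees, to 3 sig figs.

32.4°

X_L = ωL = 2410 Ω
Z = 3800 + j2410 Ω
|Z| = √(3800² + 2410²) = 4500 Ω
∠Z = arctan(2410/3800) = 32.4°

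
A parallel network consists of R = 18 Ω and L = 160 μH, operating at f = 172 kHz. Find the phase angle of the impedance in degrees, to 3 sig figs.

5.94°

ω = 2πf = 1.081e+06 rad/s
X_L = ωL = 173 Ω
Parallel: admittances add. Y = 1/R + 1/(jωL)
Y = (0.0556 − j0.00578) S
|Y| = 0.0559 S → |Z| = 1/|Y| = 17.9 Ω, ∠Z = −∠Y = 5.94°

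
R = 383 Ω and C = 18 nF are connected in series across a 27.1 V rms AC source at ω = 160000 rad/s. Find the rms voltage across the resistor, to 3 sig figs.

20.1 V

X_C = 1/(ωC) = 347 Ω
Z = 383 − j347 Ω
|Z| = √(383² + 347²) = 517 Ω
I = V/|Z| = 52.4 mA
V_R = I·|Z_R| = 0.0524 × 383 = 20.1 V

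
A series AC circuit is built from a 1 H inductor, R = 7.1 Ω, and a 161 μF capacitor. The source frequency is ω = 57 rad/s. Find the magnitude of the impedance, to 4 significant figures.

52.45 Ω

X_L = ωL = 57.00 Ω
X_C = 1/(ωC) = 109.0 Ω
Net reactance X = X_L − X_C = -51.97 Ω
Z = 7.100 − j51.97 Ω
|Z| = √(7.100² + 51.97²) = 52.45 Ω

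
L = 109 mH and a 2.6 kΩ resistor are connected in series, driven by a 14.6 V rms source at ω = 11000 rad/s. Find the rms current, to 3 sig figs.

X_L = ωL = 1200 Ω
Z = 2600 + j1200 Ω
|Z| = √(2600² + 1200²) = 2860 Ω
I = V/|Z| = 14.6/2860 = 5.10 mA

5.10 mA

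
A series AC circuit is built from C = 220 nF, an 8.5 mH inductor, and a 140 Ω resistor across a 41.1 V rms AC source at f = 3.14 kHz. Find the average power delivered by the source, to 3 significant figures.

ω = 2πf = 19730 rad/s
X_L = ωL = 168 Ω
X_C = 1/(ωC) = 230 Ω
Net reactance X = X_L − X_C = -62.7 Ω
Z = 140 − j62.7 Ω
|Z| = √(140² + 62.7²) = 153 Ω
∠Z = arctan(-62.7/140) = -24.1°
I = V/|Z| = 268 mA
P = VI cos φ = 41.1 × 0.268 × cos(-24.1°) = 10.1 W

10.1 W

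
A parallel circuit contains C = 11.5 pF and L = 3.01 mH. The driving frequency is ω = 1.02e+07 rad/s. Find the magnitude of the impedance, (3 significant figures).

X_L = ωL = 30700 Ω
X_C = 1/(ωC) = 8530 Ω
Parallel: admittances add. Y = 1/(jωL) + jωC
Y = (0 + j8.47e-05) S
|Y| = 8.47e-05 S → |Z| = 1/|Y| = 11800 Ω, ∠Z = −∠Y = -90.0°

11800 Ω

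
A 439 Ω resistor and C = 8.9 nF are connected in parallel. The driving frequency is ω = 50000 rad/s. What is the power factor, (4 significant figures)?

0.9814

X_C = 1/(ωC) = 2247 Ω
Parallel: admittances add. Y = 1/R + jωC
Y = (0.002278 + j0.0004450) S
|Y| = 0.002321 S → |Z| = 1/|Y| = 430.9 Ω, ∠Z = −∠Y = -11.05°
cos φ = cos(-11.05°) = 0.9814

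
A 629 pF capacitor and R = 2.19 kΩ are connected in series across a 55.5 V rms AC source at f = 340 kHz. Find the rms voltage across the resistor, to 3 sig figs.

52.5 V

ω = 2πf = 2.136e+06 rad/s
X_C = 1/(ωC) = 744 Ω
Z = 2190 − j744 Ω
|Z| = √(2190² + 744²) = 2310 Ω
I = V/|Z| = 24.0 mA
V_R = I·|Z_R| = 0.0240 × 2190 = 52.5 V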